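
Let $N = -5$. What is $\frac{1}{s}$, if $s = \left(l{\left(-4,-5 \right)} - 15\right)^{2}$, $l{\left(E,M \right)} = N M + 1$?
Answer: $\frac{1}{121} \approx 0.0082645$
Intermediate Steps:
$l{\left(E,M \right)} = 1 - 5 M$ ($l{\left(E,M \right)} = - 5 M + 1 = 1 - 5 M$)
$s = 121$ ($s = \left(\left(1 - -25\right) - 15\right)^{2} = \left(\left(1 + 25\right) - 15\right)^{2} = \left(26 - 15\right)^{2} = 11^{2} = 121$)
$\frac{1}{s} = \frac{1}{121}$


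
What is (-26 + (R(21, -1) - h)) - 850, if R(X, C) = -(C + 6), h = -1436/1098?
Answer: -482951/549 ≈ -879.69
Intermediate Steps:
h = -718/549 (h = -1436*1/1098 = -718/549 ≈ -1.3078)
R(X, C) = -6 - C (R(X, C) = -(6 + C) = -6 - C)
(-26 + (R(21, -1) - h)) - 850 = (-26 + ((-6 - 1*(-1)) - 1*(-718/549))) - 850 = (-26 + ((-6 + 1) + 718/549)) - 850 = (-26 + (-5 + 718/549)) - 850 = (-26 - 2027/549) - 850 = -16301/549 - 850 = -482951/549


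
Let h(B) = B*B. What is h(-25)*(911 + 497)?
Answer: 880000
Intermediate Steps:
h(B) = B²
h(-25)*(911 + 497) = (-25)²*(911 + 497) = 625*1408 = 880000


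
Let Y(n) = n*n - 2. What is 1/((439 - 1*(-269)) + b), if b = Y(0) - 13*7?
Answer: 1/615 ≈ 0.0016260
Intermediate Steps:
Y(n) = -2 + n**2 (Y(n) = n**2 - 2 = -2 + n**2)
b = -93 (b = (-2 + 0**2) - 13*7 = (-2 + 0) - 91 = -2 - 91 = -93)
1/((439 - 1*(-269)) + b) = 1/((439 - 1*(-269)) - 93) = 1/((439 + 269) - 93) = 1/(708 - 93) = 1/615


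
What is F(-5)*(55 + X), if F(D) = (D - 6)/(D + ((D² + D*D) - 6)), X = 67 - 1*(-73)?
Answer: -55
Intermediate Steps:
X = 140 (X = 67 + 73 = 140)
F(D) = (-6 + D)/(-6 + D + 2*D²) (F(D) = (-6 + D)/(D + ((D² + D²) - 6)) = (-6 + D)/(D + (2*D² - 6)) = (-6 + D)/(D + (-6 + 2*D²)) = (-6 + D)/(-6 + D + 2*D²))
F(-5)*(55 + X) = ((-6 - 5)/(-6 - 5 + 2*(-5)²))*(55 + 140) = (-11/(-6 - 5 + 2*25))*195 = (-11/(-6 - 5 + 50))*195 = (-11/39)*195 = ((1/39)*(-11))*195 = -11/39*195 = -55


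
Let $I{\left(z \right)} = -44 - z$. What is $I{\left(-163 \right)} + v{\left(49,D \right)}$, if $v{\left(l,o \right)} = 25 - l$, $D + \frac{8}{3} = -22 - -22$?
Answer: $95$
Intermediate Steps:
$D = - \frac{8}{3}$ ($D = - \frac{8}{3} - 0 = - \frac{8}{3} + \left(-22 + 22\right) = - \frac{8}{3} + 0 = - \frac{8}{3} \approx -2.6667$)
$I{\left(-163 \right)} + v{\left(49,D \right)} = \left(-44 - -163\right) + \left(25 - 49\right) = \left(-44 + 163\right) + \left(25 - 49\right) = 119 - 24 = 95$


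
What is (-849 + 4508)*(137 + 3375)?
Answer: 12850408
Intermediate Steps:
(-849 + 4508)*(137 + 3375) = 3659*3512 = 12850408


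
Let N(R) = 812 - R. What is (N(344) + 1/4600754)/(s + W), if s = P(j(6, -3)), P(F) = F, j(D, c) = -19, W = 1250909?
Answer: 2153152873/5755037171060 ≈ 0.00037413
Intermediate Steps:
s = -19
(N(344) + 1/4600754)/(s + W) = ((812 - 1*344) + 1/4600754)/(-19 + 1250909) = ((812 - 344) + 1/4600754)/1250890 = (468 + 1/4600754)*(1/1250890) = (2153152873/4600754)*(1/1250890) = 2153152873/5755037171060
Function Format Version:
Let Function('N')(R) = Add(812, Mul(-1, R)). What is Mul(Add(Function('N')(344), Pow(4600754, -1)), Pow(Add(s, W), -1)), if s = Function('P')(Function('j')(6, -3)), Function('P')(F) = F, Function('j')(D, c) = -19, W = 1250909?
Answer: Rational(2153152873, 5755037171060) ≈ 0.00037413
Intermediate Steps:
s = -19
Mul(Add(Function('N')(344), Pow(4600754, -1)), Pow(Add(s, W), -1)) = Mul(Add(Add(812, Mul(-1, 344)), Pow(4600754, -1)), Pow(Add(-19, 1250909), -1)) = Mul(Add(Add(812, -344), Rational(1, 4600754)), Pow(1250890, -1)) = Mul(Add(468, Rational(1, 4600754)), Rational(1, 1250890)) = Mul(Rational(2153152873, 4600754), Rational(1, 1250890)) = Rational(2153152873, 5755037171060)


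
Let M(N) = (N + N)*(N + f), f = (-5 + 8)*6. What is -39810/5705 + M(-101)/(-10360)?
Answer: -7258309/844340 ≈ -8.5964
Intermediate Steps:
f = 18 (f = 3*6 = 18)
M(N) = 2*N*(18 + N) (M(N) = (N + N)*(N + 18) = (2*N)*(18 + N) = 2*N*(18 + N))
-39810/5705 + M(-101)/(-10360) = -39810/5705 + (2*(-101)*(18 - 101))/(-10360) = -39810*1/5705 + (2*(-101)*(-83))*(-1/10360) = -7962/1141 + 16766*(-1/10360) = -7962/1141 - 8383/5180 = -7258309/844340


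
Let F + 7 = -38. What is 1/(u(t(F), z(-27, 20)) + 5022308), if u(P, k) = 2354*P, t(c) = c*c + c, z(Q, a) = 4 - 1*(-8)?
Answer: 1/9683228 ≈ 1.0327e-7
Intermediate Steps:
z(Q, a) = 12 (z(Q, a) = 4 + 8 = 12)
F = -45 (F = -7 - 38 = -45)
t(c) = c + c**2 (t(c) = c**2 + c = c + c**2)
1/(u(t(F), z(-27, 20)) + 5022308) = 1/(2354*(-45*(1 - 45)) + 5022308) = 1/(2354*(-45*(-44)) + 5022308) = 1/(2354*1980 + 5022308) = 1/(4660920 + 5022308) = 1/9683228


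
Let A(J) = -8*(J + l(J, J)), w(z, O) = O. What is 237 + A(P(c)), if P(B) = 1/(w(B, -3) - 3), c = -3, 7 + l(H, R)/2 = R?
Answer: 353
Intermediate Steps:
l(H, R) = -14 + 2*R
P(B) = -⅙ (P(B) = 1/(-3 - 3) = 1/(-6) = -⅙)
A(J) = 112 - 24*J (A(J) = -8*(J + (-14 + 2*J)) = -8*(-14 + 3*J) = 112 - 24*J)
237 + A(P(c)) = 237 + (112 - 24*(-⅙)) = 237 + (112 + 4) = 237 + 116 = 353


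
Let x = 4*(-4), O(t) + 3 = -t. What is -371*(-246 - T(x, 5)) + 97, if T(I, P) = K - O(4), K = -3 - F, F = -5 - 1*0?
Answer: 94702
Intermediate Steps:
O(t) = -3 - t
F = -5 (F = -5 + 0 = -5)
K = 2 (K = -3 - 1*(-5) = -3 + 5 = 2)
x = -16
T(I, P) = 9 (T(I, P) = 2 - (-3 - 1*4) = 2 - (-3 - 4) = 2 - 1*(-7) = 2 + 7 = 9)
-371*(-246 - T(x, 5)) + 97 = -371*(-246 - 1*9) + 97 = -371*(-246 - 9) + 97 = -371*(-255) + 97 = 94605 + 97 = 94702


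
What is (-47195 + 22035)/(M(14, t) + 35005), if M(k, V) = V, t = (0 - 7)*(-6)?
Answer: -25160/35047 ≈ -0.71789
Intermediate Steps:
t = 42 (t = -7*(-6) = 42)
(-47195 + 22035)/(M(14, t) + 35005) = (-47195 + 22035)/(42 + 35005) = -25160/35047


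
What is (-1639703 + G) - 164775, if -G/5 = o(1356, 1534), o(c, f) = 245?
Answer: -1805703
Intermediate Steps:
G = -1225 (G = -5*245 = -1225)
(-1639703 + G) - 164775 = (-1639703 - 1225) - 164775 = -1640928 - 164775 = -1805703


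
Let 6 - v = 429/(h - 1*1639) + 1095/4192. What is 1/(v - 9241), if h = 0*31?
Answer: -624608/5768254547 ≈ -0.00010828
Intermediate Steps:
h = 0
v = 3747981/624608 (v = 6 - (429/(0 - 1*1639) + 1095/4192) = 6 - (429/(0 - 1639) + 1095*(1/4192)) = 6 - (429/(-1639) + 1095/4192) = 6 - (429*(-1/1639) + 1095/4192) = 6 - (-39/149 + 1095/4192) = 6 - 1*(-333/624608) = 6 + 333/624608 = 3747981/624608 ≈ 6.0005)
1/(v - 9241) = 1/(3747981/624608 - 9241) = 1/(-5768254547/624608) = -624608/5768254547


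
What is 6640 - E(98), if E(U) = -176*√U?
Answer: 6640 + 1232*√2 ≈ 8382.3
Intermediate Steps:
6640 - E(98) = 6640 - (-176)*√98 = 6640 - (-176)*7*√2 = 6640 - (-1232)*√2 = 6640 + 1232*√2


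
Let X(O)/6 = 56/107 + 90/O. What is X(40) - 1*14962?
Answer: -3198307/214 ≈ -14945.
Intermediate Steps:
X(O) = 336/107 + 540/O (X(O) = 6*(56/107 + 90/O) = 336/107 + 540/O)
X(40) - 1*14962 = (336/107 + 540/40) - 1*14962 = (336/107 + 540*(1/40)) - 14962 = (336/107 + 27/2) - 14962 = 3561/214 - 14962 = -3198307/214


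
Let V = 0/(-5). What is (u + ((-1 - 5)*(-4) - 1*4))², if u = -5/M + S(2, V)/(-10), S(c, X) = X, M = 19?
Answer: 140625/361 ≈ 389.54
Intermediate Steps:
V = 0 (V = 0*(-⅕) = 0)
u = -5/19 (u = -5/19 + 0/(-10) = -5*1/19 + 0*(-⅒) = -5/19 + 0 = -5/19 ≈ -0.26316)
(u + ((-1 - 5)*(-4) - 1*4))² = (-5/19 + ((-1 - 5)*(-4) - 1*4))² = (-5/19 + (-6*(-4) - 4))² = (-5/19 + (24 - 4))² = (-5/19 + 20)² = (375/19)² = 140625/361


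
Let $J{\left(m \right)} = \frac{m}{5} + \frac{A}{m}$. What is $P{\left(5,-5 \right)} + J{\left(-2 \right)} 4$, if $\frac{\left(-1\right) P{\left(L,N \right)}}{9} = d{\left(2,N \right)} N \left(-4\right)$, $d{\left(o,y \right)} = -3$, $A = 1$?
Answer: $\frac{2682}{5} \approx 536.4$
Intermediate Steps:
$J{\left(m \right)} = \frac{1}{m} + \frac{m}{5}$ ($J{\left(m \right)} = \frac{m}{5} + 1 \frac{1}{m} = m \frac{1}{5} + \frac{1}{m} = \frac{m}{5} + \frac{1}{m} = \frac{1}{m} + \frac{m}{5}$)
$P{\left(L,N \right)} = - 108 N$ ($P{\left(L,N \right)} = - 9 \left(- 3 N \left(-4\right)\right) = - 9 \left(- 3 \left(- 4 N\right)\right) = - 9 \cdot 12 N = - 108 N$)
$P{\left(5,-5 \right)} + J{\left(-2 \right)} 4 = \left(-108\right) \left(-5\right) + \left(\frac{1}{-2} + \frac{1}{5} \left(-2\right)\right) 4 = 540 + \left(- \frac{1}{2} - \frac{2}{5}\right) 4 = 540 - \frac{18}{5} = \frac{2682}{5}$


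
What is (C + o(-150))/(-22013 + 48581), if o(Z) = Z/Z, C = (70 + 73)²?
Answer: 10225/13284 ≈ 0.76972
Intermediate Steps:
C = 20449 (C = 143² = 20449)
o(Z) = 1
(C + o(-150))/(-22013 + 48581) = (20449 + 1)/(-22013 + 48581) = 20450/26568 = 20450*(1/26568) = 10225/13284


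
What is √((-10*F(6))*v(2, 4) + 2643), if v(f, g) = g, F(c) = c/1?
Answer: 3*√267 ≈ 49.020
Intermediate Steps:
F(c) = c (F(c) = c*1 = c)
√((-10*F(6))*v(2, 4) + 2643) = √(-10*6*4 + 2643) = √(-60*4 + 2643) = √(-240 + 2643) = √2403 = 3*√267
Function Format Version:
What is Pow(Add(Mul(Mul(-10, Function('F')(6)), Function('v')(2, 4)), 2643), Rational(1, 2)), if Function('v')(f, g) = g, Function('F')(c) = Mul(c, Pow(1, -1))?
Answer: Mul(3, Pow(267, Rational(1, 2))) ≈ 49.020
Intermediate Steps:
Function('F')(c) = c (Function('F')(c) = Mul(c, 1) = c)
Pow(Add(Mul(Mul(-10, Function('F')(6)), Function('v')(2, 4)), 2643), Rational(1, 2)) = Pow(Add(Mul(Mul(-10, 6), 4), 2643), Rational(1, 2)) = Pow(Add(Mul(-60, 4), 2643), Rational(1, 2)) = Pow(Add(-240, 2643), Rational(1, 2)) = Pow(2403, Rational(1, 2)) = Mul(3, Pow(267, Rational(1, 2)))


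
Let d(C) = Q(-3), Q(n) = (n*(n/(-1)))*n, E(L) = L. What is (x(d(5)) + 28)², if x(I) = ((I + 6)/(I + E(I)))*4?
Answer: 75076/81 ≈ 926.86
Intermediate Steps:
Q(n) = -n³ (Q(n) = (n*(n*(-1)))*n = (n*(-n))*n = (-n²)*n = -n³)
d(C) = 27 (d(C) = -1*(-3)³ = -1*(-27) = 27)
x(I) = 2*(6 + I)/I (x(I) = ((I + 6)/(I + I))*4 = ((6 + I)/((2*I)))*4 = ((6 + I)*(1/(2*I)))*4 = ((6 + I)/(2*I))*4 = 2*(6 + I)/I)
(x(d(5)) + 28)² = ((2 + 12/27) + 28)² = ((2 + 12*(1/27)) + 28)² = ((2 + 4/9) + 28)² = (22/9 + 28)² = (274/9)² = 75076/81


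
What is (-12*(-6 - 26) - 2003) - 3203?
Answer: -4822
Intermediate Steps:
(-12*(-6 - 26) - 2003) - 3203 = (-12*(-32) - 2003) - 3203 = (384 - 2003) - 3203 = -1619 - 3203 = -4822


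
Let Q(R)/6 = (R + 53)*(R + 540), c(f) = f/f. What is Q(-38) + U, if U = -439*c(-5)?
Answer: 44741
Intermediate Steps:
c(f) = 1
U = -439 (U = -439*1 = -439)
Q(R) = 6*(53 + R)*(540 + R) (Q(R) = 6*((R + 53)*(R + 540)) = 6*((53 + R)*(540 + R)) = 6*(53 + R)*(540 + R))
Q(-38) + U = (171720 + 6*(-38)**2 + 3558*(-38)) - 439 = (171720 + 6*1444 - 135204) - 439 = (171720 + 8664 - 135204) - 439 = 45180 - 439 = 44741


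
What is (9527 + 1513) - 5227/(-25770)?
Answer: 284506027/25770 ≈ 11040.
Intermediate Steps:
(9527 + 1513) - 5227/(-25770) = 11040 - 5227*(-1/25770) = 11040 + 5227/25770 = 284506027/25770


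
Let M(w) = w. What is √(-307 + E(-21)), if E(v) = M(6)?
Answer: I*√301 ≈ 17.349*I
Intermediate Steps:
E(v) = 6
√(-307 + E(-21)) = √(-307 + 6) = √(-301) = I*√301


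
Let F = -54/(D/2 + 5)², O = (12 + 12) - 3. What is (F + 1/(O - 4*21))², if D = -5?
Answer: 185858689/2480625 ≈ 74.924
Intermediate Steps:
O = 21 (O = 24 - 3 = 21)
F = -216/25 (F = -54/(-5/2 + 5)² = -54/((5/2)²) = -54/25/4 = -54*4/25 = -216/25 ≈ -8.6400)
(F + 1/(O - 4*21))² = (-216/25 + 1/(21 - 4*21))² = (-216/25 + 1/(21 - 84))² = (-216/25 + 1/(-63))² = (-216/25 - 1/63)² = (-13633/1575)² = 185858689/2480625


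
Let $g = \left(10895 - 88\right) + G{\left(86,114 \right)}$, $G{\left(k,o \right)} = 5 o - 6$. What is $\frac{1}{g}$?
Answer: $\frac{1}{11371} \approx 8.7943 \cdot 10^{-5}$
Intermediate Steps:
$G{\left(k,o \right)} = -6 + 5 o$
$g = 11371$ ($g = \left(10895 - 88\right) + \left(-6 + 5 \cdot 114\right) = 10807 + \left(-6 + 570\right) = 10807 + 564 = 11371$)
$\frac{1}{g} = \frac{1}{11371}$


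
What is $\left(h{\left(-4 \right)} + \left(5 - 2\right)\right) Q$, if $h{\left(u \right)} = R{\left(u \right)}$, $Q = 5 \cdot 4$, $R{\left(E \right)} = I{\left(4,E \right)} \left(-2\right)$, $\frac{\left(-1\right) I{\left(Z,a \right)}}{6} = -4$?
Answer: $-900$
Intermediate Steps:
$I{\left(Z,a \right)} = 24$ ($I{\left(Z,a \right)} = \left(-6\right) \left(-4\right) = 24$)
$R{\left(E \right)} = -48$ ($R{\left(E \right)} = 24 \left(-2\right) = -48$)
$Q = 20$
$h{\left(u \right)} = -48$
$\left(h{\left(-4 \right)} + \left(5 - 2\right)\right) Q = \left(-48 + \left(5 - 2\right)\right) 20 = \left(-48 + 3\right) 20 = \left(-45\right) 20 = -900$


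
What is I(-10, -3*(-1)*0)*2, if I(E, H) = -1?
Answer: -2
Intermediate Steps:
I(-10, -3*(-1)*0)*2 = -1*2 = -2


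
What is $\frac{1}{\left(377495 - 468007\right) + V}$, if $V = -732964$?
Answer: $- \frac{1}{823476} \approx -1.2144 \cdot 10^{-6}$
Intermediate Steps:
$\frac{1}{\left(377495 - 468007\right) + V} = \frac{1}{\left(377495 - 468007\right) - 732964} = \frac{1}{-90512 - 732964} = \frac{1}{-823476} = - \frac{1}{823476}$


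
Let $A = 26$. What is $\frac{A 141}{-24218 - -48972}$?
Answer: $\frac{1833}{12377} \approx 0.1481$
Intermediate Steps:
$\frac{A 141}{-24218 - -48972} = \frac{26 \cdot 141}{-24218 - -48972} = \frac{3666}{-24218 + 48972} = \frac{3666}{24754} = 3666 \cdot \frac{1}{24754} = \frac{1833}{12377}$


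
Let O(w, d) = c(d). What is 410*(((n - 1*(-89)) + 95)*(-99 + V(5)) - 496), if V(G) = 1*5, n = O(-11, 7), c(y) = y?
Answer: -7564500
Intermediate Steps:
O(w, d) = d
n = 7
V(G) = 5
410*(((n - 1*(-89)) + 95)*(-99 + V(5)) - 496) = 410*(((7 - 1*(-89)) + 95)*(-99 + 5) - 496) = 410*(((7 + 89) + 95)*(-94) - 496) = 410*((96 + 95)*(-94) - 496) = 410*(191*(-94) - 496) = 410*(-17954 - 496) = 410*(-18450) = -7564500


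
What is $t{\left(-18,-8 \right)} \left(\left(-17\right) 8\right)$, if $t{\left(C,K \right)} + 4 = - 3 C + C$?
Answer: $-4352$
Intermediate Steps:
$t{\left(C,K \right)} = -4 - 2 C$ ($t{\left(C,K \right)} = -4 + \left(- 3 C + C\right) = -4 - 2 C$)
$t{\left(-18,-8 \right)} \left(\left(-17\right) 8\right) = \left(-4 - -36\right) \left(\left(-17\right) 8\right) = \left(-4 + 36\right) \left(-136\right) = 32 \left(-136\right) = -4352$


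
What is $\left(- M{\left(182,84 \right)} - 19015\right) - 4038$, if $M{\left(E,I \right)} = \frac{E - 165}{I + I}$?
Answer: $- \frac{3872921}{168} \approx -23053.0$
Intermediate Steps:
$M{\left(E,I \right)} = \frac{-165 + E}{2 I}$
$\left(- M{\left(182,84 \right)} - 19015\right) - 4038 = \left(- \frac{-165 + 182}{2 \cdot 84} - 19015\right) - 4038 = \left(- \frac{17}{2 \cdot 84} - 19015\right) - 4038 = \left(\left(-1\right) \frac{17}{168} - 19015\right) - 4038 = \left(- \frac{17}{168} - 19015\right) - 4038 = - \frac{3194537}{168} - 4038 = - \frac{3872921}{168}$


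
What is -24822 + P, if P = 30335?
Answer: 5513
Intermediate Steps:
-24822 + P = -24822 + 30335 = 5513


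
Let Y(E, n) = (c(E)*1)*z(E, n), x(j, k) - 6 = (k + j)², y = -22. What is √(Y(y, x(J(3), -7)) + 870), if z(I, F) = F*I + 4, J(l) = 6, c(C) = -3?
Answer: 2*√330 ≈ 36.332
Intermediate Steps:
z(I, F) = 4 + F*I
x(j, k) = 6 + (j + k)² (x(j, k) = 6 + (k + j)² = 6 + (j + k)²)
Y(E, n) = -12 - 3*E*n (Y(E, n) = (-3*1)*(4 + n*E) = -3*(4 + E*n) = -12 - 3*E*n)
√(Y(y, x(J(3), -7)) + 870) = √((-12 - 3*(-22)*(6 + (6 - 7)²)) + 870) = √((-12 - 3*(-22)*(6 + (-1)²)) + 870) = √((-12 - 3*(-22)*(6 + 1)) + 870) = √((-12 - 3*(-22)*7) + 870) = √((-12 + 462) + 870) = √(450 + 870) = √1320 = 2*√330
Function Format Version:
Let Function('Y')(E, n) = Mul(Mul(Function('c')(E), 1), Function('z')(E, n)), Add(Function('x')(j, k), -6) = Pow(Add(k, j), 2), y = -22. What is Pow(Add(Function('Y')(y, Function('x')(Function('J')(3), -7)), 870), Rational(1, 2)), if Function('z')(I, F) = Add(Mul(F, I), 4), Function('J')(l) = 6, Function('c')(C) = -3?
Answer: Mul(2, Pow(330, Rational(1, 2))) ≈ 36.332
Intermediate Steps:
Function('z')(I, F) = Add(4, Mul(F, I))
Function('x')(j, k) = Add(6, Pow(Add(j, k), 2)) (Function('x')(j, k) = Add(6, Pow(Add(k, j), 2)) = Add(6, Pow(Add(j, k), 2)))
Function('Y')(E, n) = Add(-12, Mul(-3, E, n)) (Function('Y')(E, n) = Mul(Mul(-3, 1), Add(4, Mul(n, E))) = Mul(-3, Add(4, Mul(E, n))) = Add(-12, Mul(-3, E, n)))
Pow(Add(Function('Y')(y, Function('x')(Function('J')(3), -7)), 870), Rational(1, 2)) = Pow(Add(Add(-12, Mul(-3, -22, Add(6, Pow(Add(6, -7), 2)))), 870), Rational(1, 2)) = Pow(Add(Add(-12, Mul(-3, -22, Add(6, Pow(-1, 2)))), 870), Rational(1, 2)) = Pow(Add(Add(-12, Mul(-3, -22, Add(6, 1))), 870), Rational(1, 2)) = Pow(Add(Add(-12, Mul(-3, -22, 7)), 870), Rational(1, 2)) = Pow(Add(Add(-12, 462), 870), Rational(1, 2)) = Pow(Add(450, 870), Rational(1, 2)) = Pow(1320, Rational(1, 2)) = Mul(2, Pow(330, Rational(1, 2)))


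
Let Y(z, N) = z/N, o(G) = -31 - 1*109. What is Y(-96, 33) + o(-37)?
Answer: -1572/11 ≈ -142.91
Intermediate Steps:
o(G) = -140 (o(G) = -31 - 109 = -140)
Y(-96, 33) + o(-37) = -96/33 - 140 = -96*1/33 - 140 = -32/11 - 140 = -1572/11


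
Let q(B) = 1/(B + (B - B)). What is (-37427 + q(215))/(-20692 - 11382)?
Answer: 138738/118895 ≈ 1.1669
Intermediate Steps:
q(B) = 1/B (q(B) = 1/(B + 0) = 1/B)
(-37427 + q(215))/(-20692 - 11382) = (-37427 + 1/215)/(-20692 - 11382) = (-37427 + 1/215)/(-32074) = -8046804/215*(-1/32074) = 138738/118895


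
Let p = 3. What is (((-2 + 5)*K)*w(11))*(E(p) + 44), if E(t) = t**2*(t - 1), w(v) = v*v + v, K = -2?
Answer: -49104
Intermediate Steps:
w(v) = v + v**2 (w(v) = v**2 + v = v + v**2)
E(t) = t**2*(-1 + t)
(((-2 + 5)*K)*w(11))*(E(p) + 44) = (((-2 + 5)*(-2))*(11*(1 + 11)))*(3**2*(-1 + 3) + 44) = ((3*(-2))*(11*12))*(9*2 + 44) = (-6*132)*(18 + 44) = -792*62 = -49104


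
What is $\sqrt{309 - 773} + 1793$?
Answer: $1793 + 4 i \sqrt{29} \approx 1793.0 + 21.541 i$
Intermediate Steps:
$\sqrt{309 - 773} + 1793 = \sqrt{-464} + 1793 = 4 i \sqrt{29} + 1793 = 1793 + 4 i \sqrt{29}$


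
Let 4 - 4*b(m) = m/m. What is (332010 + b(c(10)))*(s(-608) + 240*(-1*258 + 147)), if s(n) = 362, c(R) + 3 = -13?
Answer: -17449156977/2 ≈ -8.7246e+9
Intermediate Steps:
c(R) = -16 (c(R) = -3 - 13 = -16)
b(m) = ¾ (b(m) = 1 - m/(4*m) = 1 - ¼*1 = 1 - ¼ = ¾)
(332010 + b(c(10)))*(s(-608) + 240*(-1*258 + 147)) = (332010 + ¾)*(362 + 240*(-1*258 + 147)) = 1328043*(362 + 240*(-258 + 147))/4 = 1328043*(362 + 240*(-111))/4 = 1328043*(362 - 26640)/4 = (1328043/4)*(-26278) = -17449156977/2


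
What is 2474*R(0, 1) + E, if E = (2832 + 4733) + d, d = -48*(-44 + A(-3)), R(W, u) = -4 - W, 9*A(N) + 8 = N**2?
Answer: -673/3 ≈ -224.33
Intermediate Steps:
A(N) = -8/9 + N**2/9
d = 6320/3 (d = -48*(-44 + (-8/9 + (1/9)*(-3)**2)) = -48*(-44 + (-8/9 + (1/9)*9)) = -48*(-44 + (-8/9 + 1)) = -48*(-44 + 1/9) = -48*(-395/9) = 6320/3 ≈ 2106.7)
E = 29015/3 (E = (2832 + 4733) + 6320/3 = 7565 + 6320/3 = 29015/3 ≈ 9671.7)
2474*R(0, 1) + E = 2474*(-4 - 1*0) + 29015/3 = 2474*(-4 + 0) + 29015/3 = 2474*(-4) + 29015/3 = -9896 + 29015/3 = -673/3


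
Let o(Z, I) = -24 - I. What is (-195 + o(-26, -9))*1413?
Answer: -296730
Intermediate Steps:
(-195 + o(-26, -9))*1413 = (-195 + (-24 - 1*(-9)))*1413 = (-195 + (-24 + 9))*1413 = (-195 - 15)*1413 = -210*1413 = -296730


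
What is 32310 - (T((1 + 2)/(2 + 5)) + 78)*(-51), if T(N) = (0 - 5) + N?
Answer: 252384/7 ≈ 36055.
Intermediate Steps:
T(N) = -5 + N
32310 - (T((1 + 2)/(2 + 5)) + 78)*(-51) = 32310 - ((-5 + (1 + 2)/(2 + 5)) + 78)*(-51) = 32310 - ((-5 + 3/7) + 78)*(-51) = 32310 - (-32/7 + 78)*(-51) = 32310 - 514*(-51)/7 = 32310 - 1*(-26214/7) = 32310 + 26214/7 = 252384/7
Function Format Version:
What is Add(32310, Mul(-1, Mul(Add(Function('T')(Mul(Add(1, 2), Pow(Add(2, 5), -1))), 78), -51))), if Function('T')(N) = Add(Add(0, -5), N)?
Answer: Rational(252384, 7) ≈ 36055.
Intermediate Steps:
Function('T')(N) = Add(-5, N)
Add(32310, Mul(-1, Mul(Add(Function('T')(Mul(Add(1, 2), Pow(Add(2, 5), -1))), 78), -51))) = Add(32310, Mul(-1, Mul(Add(Add(-5, Mul(Add(1, 2), Pow(Add(2, 5), -1))), 78), -51))) = Add(32310, Mul(-1, Mul(Add(Add(-5, Mul(3, Pow(7, -1))), 78), -51))) = Add(32310, Mul(-1, Mul(Add(Add(-5, Mul(3, Rational(1, 7))), 78), -51))) = Add(32310, Mul(-1, Mul(Add(Add(-5, Rational(3, 7)), 78), -51))) = Add(32310, Mul(-1, Mul(Add(Rational(-32, 7), 78), -51))) = Add(32310, Mul(-1, Mul(Rational(514, 7), -51))) = Add(32310, Mul(-1, Rational(-26214, 7))) = Add(32310, Rational(26214, 7)) = Rational(252384, 7)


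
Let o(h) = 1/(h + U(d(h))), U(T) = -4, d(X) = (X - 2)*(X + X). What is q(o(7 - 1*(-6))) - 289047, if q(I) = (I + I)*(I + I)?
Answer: -23412803/81 ≈ -2.8905e+5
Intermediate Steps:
d(X) = 2*X*(-2 + X) (d(X) = (-2 + X)*(2*X) = 2*X*(-2 + X))
o(h) = 1/(-4 + h) (o(h) = 1/(h - 4) = 1/(-4 + h))
q(I) = 4*I**2 (q(I) = (2*I)*(2*I) = 4*I**2)
q(o(7 - 1*(-6))) - 289047 = 4*(1/(-4 + (7 - 1*(-6))))**2 - 289047 = 4*(1/(-4 + (7 + 6)))**2 - 289047 = 4*(1/(-4 + 13))**2 - 289047 = 4*(1/9)**2 - 289047 = 4*(1/81) - 289047 = 4/81 - 289047 = -23412803/81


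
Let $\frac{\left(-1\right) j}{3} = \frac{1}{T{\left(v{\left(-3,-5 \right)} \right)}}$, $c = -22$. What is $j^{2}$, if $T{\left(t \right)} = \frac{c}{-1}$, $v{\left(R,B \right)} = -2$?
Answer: $\frac{9}{484} \approx 0.018595$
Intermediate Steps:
$T{\left(t \right)} = 22$ ($T{\left(t \right)} = - \frac{22}{-1} = \left(-22\right) \left(-1\right) = 22$)
$j = - \frac{3}{22} \approx -0.13636$
$j^{2} = \left(- \frac{3}{22}\right)^{2} = \frac{9}{484}$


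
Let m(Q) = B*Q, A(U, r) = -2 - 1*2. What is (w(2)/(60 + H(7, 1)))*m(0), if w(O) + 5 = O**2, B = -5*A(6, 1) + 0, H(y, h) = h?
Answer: 0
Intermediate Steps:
A(U, r) = -4 (A(U, r) = -2 - 2 = -4)
B = 20 (B = -5*(-4) + 0 = 20 + 0 = 20)
w(O) = -5 + O**2
m(Q) = 20*Q
(w(2)/(60 + H(7, 1)))*m(0) = ((-5 + 2**2)/(60 + 1))*(20*0) = ((-5 + 4)/61)*0 = ((1/61)*(-1))*0 = -1/61*0 = 0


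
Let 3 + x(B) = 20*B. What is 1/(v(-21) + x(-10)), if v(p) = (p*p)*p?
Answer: -1/9464 ≈ -0.00010566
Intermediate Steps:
x(B) = -3 + 20*B
v(p) = p³ (v(p) = p²*p = p³)
1/(v(-21) + x(-10)) = 1/((-21)³ + (-3 + 20*(-10))) = 1/(-9261 + (-3 - 200)) = 1/(-9261 - 203) = 1/(-9464) = -1/9464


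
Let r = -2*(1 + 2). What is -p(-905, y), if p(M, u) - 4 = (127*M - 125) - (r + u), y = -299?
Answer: 114751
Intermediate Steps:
r = -6 (r = -2*3 = -6)
p(M, u) = -115 - u + 127*M (p(M, u) = 4 + ((127*M - 125) - (-6 + u)) = 4 + ((-125 + 127*M) + (6 - u)) = 4 + (-119 - u + 127*M) = -115 - u + 127*M)
-p(-905, y) = -(-115 - 1*(-299) + 127*(-905)) = -(-115 + 299 - 114935) = -1*(-114751) = 114751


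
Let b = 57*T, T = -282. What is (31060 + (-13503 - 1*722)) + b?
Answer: 761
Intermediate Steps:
b = -16074 (b = 57*(-282) = -16074)
(31060 + (-13503 - 1*722)) + b = (31060 + (-13503 - 1*722)) - 16074 = (31060 + (-13503 - 722)) - 16074 = (31060 - 14225) - 16074 = 16835 - 16074 = 761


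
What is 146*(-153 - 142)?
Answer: -43070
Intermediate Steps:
146*(-153 - 142) = 146*(-295) = -43070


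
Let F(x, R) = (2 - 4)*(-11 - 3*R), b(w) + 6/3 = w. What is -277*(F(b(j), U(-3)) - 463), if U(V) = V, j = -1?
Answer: 127143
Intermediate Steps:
b(w) = -2 + w
F(x, R) = 22 + 6*R (F(x, R) = -2*(-11 - 3*R) = 22 + 6*R)
-277*(F(b(j), U(-3)) - 463) = -277*((22 + 6*(-3)) - 463) = -277*((22 - 18) - 463) = -277*(4 - 463) = -277*(-459) = 127143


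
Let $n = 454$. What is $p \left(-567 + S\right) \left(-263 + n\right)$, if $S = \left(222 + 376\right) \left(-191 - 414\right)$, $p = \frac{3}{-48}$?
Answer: $\frac{69210187}{16} \approx 4.3256 \cdot 10^{6}$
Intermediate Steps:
$p = - \frac{1}{16}$ ($p = 3 \left(- \frac{1}{48}\right) = - \frac{1}{16} \approx -0.0625$)
$S = -361790$ ($S = 598 \left(-605\right) = -361790$)
$p \left(-567 + S\right) \left(-263 + n\right) = - \frac{\left(-567 - 361790\right) \left(-263 + 454\right)}{16} = - \frac{\left(-362357\right) 191}{16} = \left(- \frac{1}{16}\right) \left(-69210187\right) = \frac{69210187}{16}$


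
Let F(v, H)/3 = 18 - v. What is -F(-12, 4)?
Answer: -90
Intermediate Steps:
F(v, H) = 54 - 3*v (F(v, H) = 3*(18 - v) = 54 - 3*v)
-F(-12, 4) = -(54 - 3*(-12)) = -(54 + 36) = -1*90 = -90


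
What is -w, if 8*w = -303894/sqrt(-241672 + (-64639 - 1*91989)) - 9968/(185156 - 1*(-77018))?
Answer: 623/131087 - 151947*I*sqrt(3983)/159320 ≈ 0.0047526 - 60.19*I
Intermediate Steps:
w = -623/131087 + 151947*I*sqrt(3983)/159320 (w = (-303894/sqrt(-241672 + (-64639 - 1*91989)) - 9968/(185156 - 1*(-77018)))/8 = (-303894/sqrt(-241672 + (-64639 - 91989)) - 9968/(185156 + 77018))/8 = (-303894/sqrt(-241672 - 156628) - 9968/262174)/8 = (-303894*(-I*sqrt(3983)/39830) - 9968*1/262174)/8 = (-303894*(-I*sqrt(3983)/39830) - 4984/131087)/8 = (-(-151947)*I*sqrt(3983)/19915 - 4984/131087)/8 = (151947*I*sqrt(3983)/19915 - 4984/131087)/8 = (-4984/131087 + 151947*I*sqrt(3983)/19915)/8 = -623/131087 + 151947*I*sqrt(3983)/159320 ≈ -0.0047526 + 60.19*I)
-w = -(-623/131087 + 151947*I*sqrt(3983)/159320) = 623/131087 - 151947*I*sqrt(3983)/159320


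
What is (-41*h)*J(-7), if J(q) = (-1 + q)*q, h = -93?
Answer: 213528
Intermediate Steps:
J(q) = q*(-1 + q)
(-41*h)*J(-7) = (-41*(-93))*(-7*(-1 - 7)) = 3813*(-7*(-8)) = 3813*56 = 213528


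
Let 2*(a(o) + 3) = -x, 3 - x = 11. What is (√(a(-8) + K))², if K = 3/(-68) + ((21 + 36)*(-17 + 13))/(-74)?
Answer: 10157/2516 ≈ 4.0370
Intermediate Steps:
K = 7641/2516 (K = 3*(-1/68) + (57*(-4))*(-1/74) = -3/68 - 228*(-1/74) = -3/68 + 114/37 = 7641/2516 ≈ 3.0370)
x = -8 (x = 3 - 1*11 = 3 - 11 = -8)
a(o) = 1 (a(o) = -3 + (-1*(-8))/2 = -3 + (½)*8 = -3 + 4 = 1)
(√(a(-8) + K))² = (√(1 + 7641/2516))² = (√(10157/2516))² = (√6388753/1258)² = 10157/2516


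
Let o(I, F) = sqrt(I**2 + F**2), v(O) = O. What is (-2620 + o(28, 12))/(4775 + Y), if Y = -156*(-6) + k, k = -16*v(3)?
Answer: -2620/5663 + 4*sqrt(58)/5663 ≈ -0.45727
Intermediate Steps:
o(I, F) = sqrt(F**2 + I**2)
k = -48 (k = -16*3 = -48)
Y = 888 (Y = -156*(-6) - 48 = 936 - 48 = 888)
(-2620 + o(28, 12))/(4775 + Y) = (-2620 + sqrt(12**2 + 28**2))/(4775 + 888) = (-2620 + sqrt(144 + 784))/5663 = (-2620 + sqrt(928))*(1/5663) = (-2620 + 4*sqrt(58))*(1/5663) = -2620/5663 + 4*sqrt(58)/5663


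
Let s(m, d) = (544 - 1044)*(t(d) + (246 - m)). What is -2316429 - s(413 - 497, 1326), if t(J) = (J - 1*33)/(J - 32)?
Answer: -1391651313/647 ≈ -2.1509e+6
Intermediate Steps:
t(J) = (-33 + J)/(-32 + J) (t(J) = (J - 33)/(-32 + J) = (-33 + J)/(-32 + J))
s(m, d) = -123000 + 500*m - 500*(-33 + d)/(-32 + d) (s(m, d) = (544 - 1044)*((-33 + d)/(-32 + d) + (246 - m)) = -500*(246 - m + (-33 + d)/(-32 + d)) = -123000 + 500*m - 500*(-33 + d)/(-32 + d))
-2316429 - s(413 - 497, 1326) = -2316429 - 500*(33 - 1*1326 + (-246 + (413 - 497))*(-32 + 1326))/(-32 + 1326) = -2316429 - 500*(33 - 1326 + (-246 - 84)*1294)/1294 = -2316429 - 500*(33 - 1326 - 330*1294)/1294 = -2316429 - 500*(33 - 1326 - 427020)/1294 = -2316429 - 500*(-428313)/1294 = -2316429 - 1*(-107078250/647) = -2316429 + 107078250/647 = -1391651313/647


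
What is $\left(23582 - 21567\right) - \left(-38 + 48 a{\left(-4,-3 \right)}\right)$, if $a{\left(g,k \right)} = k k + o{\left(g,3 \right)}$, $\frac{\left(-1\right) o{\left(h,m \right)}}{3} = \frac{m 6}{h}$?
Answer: $973$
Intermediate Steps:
$o{\left(h,m \right)} = - \frac{18 m}{h}$ ($o{\left(h,m \right)} = - 3 \frac{m 6}{h} = - 3 \frac{6 m}{h} = - \frac{18 m}{h}$)
$a{\left(g,k \right)} = k^{2} - \frac{54}{g}$ ($a{\left(g,k \right)} = k k - \frac{54}{g} = k^{2} - \frac{54}{g}$)
$\left(23582 - 21567\right) - \left(-38 + 48 a{\left(-4,-3 \right)}\right) = \left(23582 - 21567\right) + \left(38 - 48 \left(\left(-3\right)^{2} - \frac{54}{-4}\right)\right) = 2015 + \left(38 - 48 \left(9 - - \frac{27}{2}\right)\right) = 2015 + \left(38 - 48 \left(9 + \frac{27}{2}\right)\right) = 2015 + \left(38 - 1080\right) = 2015 - 1042 = 973$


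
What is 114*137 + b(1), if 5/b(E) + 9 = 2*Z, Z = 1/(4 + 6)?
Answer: 687167/44 ≈ 15617.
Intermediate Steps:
Z = 1/10 ≈ 0.10000
b(E) = -25/44 (b(E) = 5/(-9 + 2*(1/10)) = 5/(-9 + 1/5) = 5/(-44/5) = 5*(-5/44) = -25/44)
114*137 + b(1) = 114*137 - 25/44 = 15618 - 25/44 = 687167/44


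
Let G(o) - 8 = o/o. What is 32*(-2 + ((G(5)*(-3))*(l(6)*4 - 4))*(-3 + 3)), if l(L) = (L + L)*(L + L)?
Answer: -64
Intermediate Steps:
l(L) = 4*L² (l(L) = (2*L)*(2*L) = 4*L²)
G(o) = 9 (G(o) = 8 + o/o = 8 + 1 = 9)
32*(-2 + ((G(5)*(-3))*(l(6)*4 - 4))*(-3 + 3)) = 32*(-2 + ((9*(-3))*((4*6²)*4 - 4))*(-3 + 3)) = 32*(-2 - 27*((4*36)*4 - 4)*0) = 32*(-2 - 27*(144*4 - 4)*0) = 32*(-2 - 27*(576 - 4)*0) = 32*(-2 - 27*572*0) = 32*(-2 - 15444*0) = 32*(-2 + 0) = 32*(-2) = -64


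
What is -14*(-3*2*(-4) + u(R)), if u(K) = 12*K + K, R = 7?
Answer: -1610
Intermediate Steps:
u(K) = 13*K
-14*(-3*2*(-4) + u(R)) = -14*(-3*2*(-4) + 13*7) = -14*(-6*(-4) + 91) = -14*(24 + 91) = -14*115 = -1610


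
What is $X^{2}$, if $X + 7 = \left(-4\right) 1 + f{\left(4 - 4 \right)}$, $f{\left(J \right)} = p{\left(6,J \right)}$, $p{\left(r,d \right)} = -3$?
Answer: $196$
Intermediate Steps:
$f{\left(J \right)} = -3$
$X = -14$ ($X = -7 - 7 = -14$)
$X^{2} = \left(-14\right)^{2} = 196$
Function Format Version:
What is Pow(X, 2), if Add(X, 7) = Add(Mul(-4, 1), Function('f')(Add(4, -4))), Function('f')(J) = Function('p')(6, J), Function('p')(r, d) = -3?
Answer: 196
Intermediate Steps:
Function('f')(J) = -3
X = -14 (X = Add(-7, Add(Mul(-4, 1), -3)) = Add(-7, Add(-4, -3)) = Add(-7, -7) = -14)
Pow(X, 2) = Pow(-14, 2) = 196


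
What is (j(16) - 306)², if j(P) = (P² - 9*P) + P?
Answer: 31684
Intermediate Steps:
j(P) = P² - 8*P
(j(16) - 306)² = (16*(-8 + 16) - 306)² = (16*8 - 306)² = (128 - 306)² = (-178)² = 31684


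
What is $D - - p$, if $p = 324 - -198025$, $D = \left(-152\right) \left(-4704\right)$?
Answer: $913357$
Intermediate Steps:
$D = 715008$
$p = 198349$ ($p = 324 + 198025 = 198349$)
$D - - p = 715008 - \left(-1\right) 198349 = 715008 - -198349 = 715008 + 198349 = 913357$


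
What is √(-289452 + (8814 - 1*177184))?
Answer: I*√457822 ≈ 676.63*I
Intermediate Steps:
√(-289452 + (8814 - 1*177184)) = √(-289452 + (8814 - 177184)) = √(-289452 - 168370) = √(-457822) = I*√457822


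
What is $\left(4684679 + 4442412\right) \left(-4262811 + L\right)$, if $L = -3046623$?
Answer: $-66713869276494$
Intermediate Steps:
$\left(4684679 + 4442412\right) \left(-4262811 + L\right) = \left(4684679 + 4442412\right) \left(-4262811 - 3046623\right) = 9127091 \left(-7309434\right) = -66713869276494$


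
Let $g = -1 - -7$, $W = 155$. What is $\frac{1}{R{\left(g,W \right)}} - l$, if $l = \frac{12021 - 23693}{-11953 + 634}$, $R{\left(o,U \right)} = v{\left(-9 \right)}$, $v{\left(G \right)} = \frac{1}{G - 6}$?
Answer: $- \frac{181457}{11319} \approx -16.031$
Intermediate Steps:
$v{\left(G \right)} = \frac{1}{-6 + G}$
$g = 6$ ($g = -1 + 7 = 6$)
$R{\left(o,U \right)} = - \frac{1}{15}$ ($R{\left(o,U \right)} = \frac{1}{-6 - 9} = \frac{1}{-15} = - \frac{1}{15}$)
$l = \frac{11672}{11319}$ ($l = - \frac{11672}{-11319} = \left(-11672\right) \left(- \frac{1}{11319}\right) = \frac{11672}{11319} \approx 1.0312$)
$\frac{1}{R{\left(g,W \right)}} - l = \frac{1}{- \frac{1}{15}} - \frac{11672}{11319} = -15 - \frac{11672}{11319} = - \frac{181457}{11319}$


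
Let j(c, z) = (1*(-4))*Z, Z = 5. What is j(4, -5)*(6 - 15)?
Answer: 180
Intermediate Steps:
j(c, z) = -20 (j(c, z) = (1*(-4))*5 = -4*5 = -20)
j(4, -5)*(6 - 15) = -20*(6 - 15) = -20*(-9) = 180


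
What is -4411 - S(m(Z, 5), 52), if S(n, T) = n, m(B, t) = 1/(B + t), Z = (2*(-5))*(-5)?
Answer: -242606/55 ≈ -4411.0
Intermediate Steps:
Z = 50 (Z = -10*(-5) = 50)
-4411 - S(m(Z, 5), 52) = -4411 - 1/(50 + 5) = -4411 - 1/55 = -242606/55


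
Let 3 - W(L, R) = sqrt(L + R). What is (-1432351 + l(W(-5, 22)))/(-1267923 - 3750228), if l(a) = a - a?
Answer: 1432351/5018151 ≈ 0.28543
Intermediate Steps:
W(L, R) = 3 - sqrt(L + R)
l(a) = 0
(-1432351 + l(W(-5, 22)))/(-1267923 - 3750228) = (-1432351 + 0)/(-1267923 - 3750228) = -1432351/(-5018151) = -1432351*(-1/5018151) = 1432351/5018151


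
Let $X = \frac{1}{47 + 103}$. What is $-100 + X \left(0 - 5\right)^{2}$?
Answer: $- \frac{599}{6} \approx -99.833$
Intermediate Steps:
$X = \frac{1}{150} \approx 0.0066667$
$-100 + X \left(0 - 5\right)^{2} = -100 + \frac{\left(0 - 5\right)^{2}}{150} = -100 + \frac{\left(-5\right)^{2}}{150} = -100 + \frac{1}{150} \cdot 25 = -100 + \frac{1}{6} = - \frac{599}{6}$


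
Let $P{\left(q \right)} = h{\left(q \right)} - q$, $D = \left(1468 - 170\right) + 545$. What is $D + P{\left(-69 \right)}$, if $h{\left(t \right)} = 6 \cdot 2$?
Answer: $1924$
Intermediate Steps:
$D = 1843$ ($D = 1298 + 545 = 1843$)
$h{\left(t \right)} = 12$
$P{\left(q \right)} = 12 - q$
$D + P{\left(-69 \right)} = 1843 + \left(12 - -69\right) = 1843 + \left(12 + 69\right) = 1843 + 81 = 1924$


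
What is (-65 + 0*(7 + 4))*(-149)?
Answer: 9685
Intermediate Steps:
(-65 + 0*(7 + 4))*(-149) = (-65 + 0*11)*(-149) = (-65 + 0)*(-149) = -65*(-149) = 9685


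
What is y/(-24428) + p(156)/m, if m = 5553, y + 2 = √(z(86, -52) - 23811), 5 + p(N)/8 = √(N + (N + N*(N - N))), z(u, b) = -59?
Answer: -483007/67824342 + 16*√78/5553 - I*√23870/24428 ≈ 0.018326 - 0.0063247*I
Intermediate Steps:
p(N) = -40 + 8*√2*√N (p(N) = -40 + 8*√(N + (N + N*(N - N))) = -40 + 8*√(N + (N + N*0)) = -40 + 8*√(N + (N + 0)) = -40 + 8*√(N + N) = -40 + 8*√(2*N) = -40 + 8*(√2*√N) = -40 + 8*√2*√N)
y = -2 + I*√23870 (y = -2 + √(-59 - 23811) = -2 + √(-23870) = -2 + I*√23870 ≈ -2.0 + 154.5*I)
y/(-24428) + p(156)/m = (-2 + I*√23870)/(-24428) + (-40 + 8*√2*√156)/5553 = (-2 + I*√23870)*(-1/24428) + (-40 + 8*√2*(2*√39))*(1/5553) = (1/12214 - I*√23870/24428) + (-40 + 16*√78)*(1/5553) = (1/12214 - I*√23870/24428) + (-40/5553 + 16*√78/5553) = -483007/67824342 + 16*√78/5553 - I*√23870/24428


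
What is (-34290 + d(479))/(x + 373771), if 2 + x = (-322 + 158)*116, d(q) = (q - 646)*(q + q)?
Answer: -194276/354745 ≈ -0.54765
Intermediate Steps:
d(q) = 2*q*(-646 + q) (d(q) = (-646 + q)*(2*q) = 2*q*(-646 + q))
x = -19026 (x = -2 + (-322 + 158)*116 = -2 - 164*116 = -2 - 19024 = -19026)
(-34290 + d(479))/(x + 373771) = (-34290 + 2*479*(-646 + 479))/(-19026 + 373771) = (-34290 + 2*479*(-167))/354745 = (-34290 - 159986)*(1/354745) = -194276*1/354745 = -194276/354745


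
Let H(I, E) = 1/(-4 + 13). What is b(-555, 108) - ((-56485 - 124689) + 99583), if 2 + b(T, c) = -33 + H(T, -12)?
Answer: 734005/9 ≈ 81556.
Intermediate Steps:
H(I, E) = ⅑ (H(I, E) = 1/9 = ⅑)
b(T, c) = -314/9 (b(T, c) = -2 + (-33 + ⅑) = -2 - 296/9 = -314/9)
b(-555, 108) - ((-56485 - 124689) + 99583) = -314/9 - ((-56485 - 124689) + 99583) = -314/9 - (-181174 + 99583) = -314/9 - 1*(-81591) = -314/9 + 81591 = 734005/9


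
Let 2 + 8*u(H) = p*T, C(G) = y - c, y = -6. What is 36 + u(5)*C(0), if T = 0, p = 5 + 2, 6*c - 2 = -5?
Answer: 299/8 ≈ 37.375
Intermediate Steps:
c = -1/2 (c = 1/3 + (1/6)*(-5) = 1/3 - 5/6 = -1/2 ≈ -0.50000)
p = 7
C(G) = -11/2 (C(G) = -6 - 1*(-1/2) = -6 + 1/2 = -11/2)
u(H) = -1/4 (u(H) = -1/4 + (7*0)/8 = -1/4 + (1/8)*0 = -1/4 + 0 = -1/4)
36 + u(5)*C(0) = 36 - 1/4*(-11/2) = 36 + 11/8 = 299/8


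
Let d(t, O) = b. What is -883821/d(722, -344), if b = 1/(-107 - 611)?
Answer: 634583478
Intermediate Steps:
b = -1/718 (b = 1/(-718) = -1/718 ≈ -0.0013928)
d(t, O) = -1/718
-883821/d(722, -344) = -883821/(-1/718) = -883821*(-718) = 634583478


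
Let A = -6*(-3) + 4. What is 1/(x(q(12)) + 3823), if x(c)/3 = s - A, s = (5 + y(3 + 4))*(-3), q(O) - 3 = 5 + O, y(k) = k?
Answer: 1/3649 ≈ 0.00027405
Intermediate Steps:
A = 22 (A = 18 + 4 = 22)
q(O) = 8 + O (q(O) = 3 + (5 + O) = 8 + O)
s = -36 (s = (5 + (3 + 4))*(-3) = (5 + 7)*(-3) = 12*(-3) = -36)
x(c) = -174 (x(c) = 3*(-36 - 1*22) = 3*(-36 - 22) = 3*(-58) = -174)
1/(x(q(12)) + 3823) = 1/(-174 + 3823) = 1/3649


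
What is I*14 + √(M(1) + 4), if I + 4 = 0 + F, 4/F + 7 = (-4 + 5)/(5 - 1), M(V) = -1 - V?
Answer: -1736/27 + √2 ≈ -62.882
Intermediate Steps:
F = -16/27 (F = 4/(-7 + (-4 + 5)/(5 - 1)) = 4/(-7 + 1/4) = 4/(-7 + 1*(¼)) = 4/(-7 + ¼) = 4/(-27/4) = 4*(-4/27) = -16/27 ≈ -0.59259)
I = -124/27 (I = -4 + (0 - 16/27) = -4 - 16/27 = -124/27 ≈ -4.5926)
I*14 + √(M(1) + 4) = -124/27*14 + √((-1 - 1*1) + 4) = -1736/27 + √((-1 - 1) + 4) = -1736/27 + √(-2 + 4) = -1736/27 + √2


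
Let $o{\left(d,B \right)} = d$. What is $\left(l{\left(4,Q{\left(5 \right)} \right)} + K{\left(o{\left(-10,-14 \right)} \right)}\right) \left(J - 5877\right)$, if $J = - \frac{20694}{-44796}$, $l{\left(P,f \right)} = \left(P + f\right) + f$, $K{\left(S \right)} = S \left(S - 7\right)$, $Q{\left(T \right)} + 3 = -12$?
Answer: $- \frac{3158944776}{3733} \approx -8.4622 \cdot 10^{5}$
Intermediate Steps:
$Q{\left(T \right)} = -15$ ($Q{\left(T \right)} = -3 - 12 = -15$)
$K{\left(S \right)} = S \left(-7 + S\right)$
$l{\left(P,f \right)} = P + 2 f$
$J = \frac{3449}{7466}$ ($J = \left(-20694\right) \left(- \frac{1}{44796}\right) = \frac{3449}{7466} \approx 0.46196$)
$\left(l{\left(4,Q{\left(5 \right)} \right)} + K{\left(o{\left(-10,-14 \right)} \right)}\right) \left(J - 5877\right) = \left(\left(4 + 2 \left(-15\right)\right) - 10 \left(-7 - 10\right)\right) \left(\frac{3449}{7466} - 5877\right) = \left(\left(4 - 30\right) - -170\right) \left(- \frac{43874233}{7466}\right) = \left(-26 + 170\right) \left(- \frac{43874233}{7466}\right) = 144 \left(- \frac{43874233}{7466}\right) = - \frac{3158944776}{3733}$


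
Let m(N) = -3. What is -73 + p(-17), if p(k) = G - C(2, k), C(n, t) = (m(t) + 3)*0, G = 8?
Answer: -65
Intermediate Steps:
C(n, t) = 0 (C(n, t) = (-3 + 3)*0 = 0*0 = 0)
p(k) = 8 (p(k) = 8 - 1*0 = 8 + 0 = 8)
-73 + p(-17) = -73 + 8 = -65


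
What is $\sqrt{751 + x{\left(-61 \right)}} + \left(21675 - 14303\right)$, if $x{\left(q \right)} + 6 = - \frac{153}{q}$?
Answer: $7372 + \frac{\sqrt{2781478}}{61} \approx 7399.3$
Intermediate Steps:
$x{\left(q \right)} = -6 - \frac{153}{q}$
$\sqrt{751 + x{\left(-61 \right)}} + \left(21675 - 14303\right) = \sqrt{751 - \left(6 + \frac{153}{-61}\right)} + \left(21675 - 14303\right) = \sqrt{751 - \frac{213}{61}} + \left(21675 - 14303\right) = \sqrt{751 + \left(-6 + \frac{153}{61}\right)} + 7372 = \sqrt{751 - \frac{213}{61}} + 7372 = \sqrt{\frac{45598}{61}} + 7372 = \frac{\sqrt{2781478}}{61} + 7372 = 7372 + \frac{\sqrt{2781478}}{61}$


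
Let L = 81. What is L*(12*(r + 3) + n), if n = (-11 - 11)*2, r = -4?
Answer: -4536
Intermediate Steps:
n = -44 (n = -22*2 = -44)
L*(12*(r + 3) + n) = 81*(12*(-4 + 3) - 44) = 81*(12*(-1) - 44) = 81*(-12 - 44) = 81*(-56) = -4536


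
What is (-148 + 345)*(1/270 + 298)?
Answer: 15850817/270 ≈ 58707.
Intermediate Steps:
(-148 + 345)*(1/270 + 298) = 197*(1/270 + 298) = 197*(80461/270) = 15850817/270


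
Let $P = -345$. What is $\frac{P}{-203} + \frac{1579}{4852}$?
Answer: $\frac{1994477}{984956} \approx 2.0249$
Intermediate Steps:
$\frac{P}{-203} + \frac{1579}{4852} = - \frac{345}{-203} + \frac{1579}{4852} = \left(-345\right) \left(- \frac{1}{203}\right) + 1579 \cdot \frac{1}{4852} = \frac{345}{203} + \frac{1579}{4852} = \frac{1994477}{984956}$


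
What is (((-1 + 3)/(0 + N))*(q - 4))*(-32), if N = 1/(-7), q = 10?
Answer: 2688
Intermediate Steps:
N = -⅐ (N = 1*(-⅐) = -⅐ ≈ -0.14286)
(((-1 + 3)/(0 + N))*(q - 4))*(-32) = (((-1 + 3)/(0 - ⅐))*(10 - 4))*(-32) = ((2/(-⅐))*6)*(-32) = ((2*(-7))*6)*(-32) = -14*6*(-32) = -84*(-32) = 2688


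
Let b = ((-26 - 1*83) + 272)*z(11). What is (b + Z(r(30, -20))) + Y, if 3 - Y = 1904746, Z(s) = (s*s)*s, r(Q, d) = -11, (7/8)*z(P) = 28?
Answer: -1900858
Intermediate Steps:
z(P) = 32 (z(P) = (8/7)*28 = 32)
Z(s) = s³ (Z(s) = s²*s = s³)
b = 5216 (b = ((-26 - 1*83) + 272)*32 = ((-26 - 83) + 272)*32 = (-109 + 272)*32 = 163*32 = 5216)
Y = -1904743 (Y = 3 - 1*1904746 = 3 - 1904746 = -1904743)
(b + Z(r(30, -20))) + Y = (5216 + (-11)³) - 1904743 = (5216 - 1331) - 1904743 = 3885 - 1904743 = -1900858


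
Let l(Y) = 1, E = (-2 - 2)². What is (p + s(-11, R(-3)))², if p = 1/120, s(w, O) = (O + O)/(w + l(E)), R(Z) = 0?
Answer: 1/14400 ≈ 6.9444e-5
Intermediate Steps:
E = 16 (E = (-4)² = 16)
s(w, O) = 2*O/(1 + w) (s(w, O) = (O + O)/(w + 1) = (2*O)/(1 + w) = 2*O/(1 + w))
p = 1/120 ≈ 0.0083333
(p + s(-11, R(-3)))² = (1/120 + 2*0/(1 - 11))² = (1/120 + 2*0/(-10))² = (1/120 + 2*0*(-⅒))² = (1/120 + 0)² = (1/120)² = 1/14400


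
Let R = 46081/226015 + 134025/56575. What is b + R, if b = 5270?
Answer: 2696773097868/511471945 ≈ 5272.6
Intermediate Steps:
R = 1315947718/511471945 (R = 46081*(1/226015) + 134025*(1/56575) = 46081/226015 + 5361/2263 = 1315947718/511471945 ≈ 2.5729)
b + R = 5270 + 1315947718/511471945 = 2696773097868/511471945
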